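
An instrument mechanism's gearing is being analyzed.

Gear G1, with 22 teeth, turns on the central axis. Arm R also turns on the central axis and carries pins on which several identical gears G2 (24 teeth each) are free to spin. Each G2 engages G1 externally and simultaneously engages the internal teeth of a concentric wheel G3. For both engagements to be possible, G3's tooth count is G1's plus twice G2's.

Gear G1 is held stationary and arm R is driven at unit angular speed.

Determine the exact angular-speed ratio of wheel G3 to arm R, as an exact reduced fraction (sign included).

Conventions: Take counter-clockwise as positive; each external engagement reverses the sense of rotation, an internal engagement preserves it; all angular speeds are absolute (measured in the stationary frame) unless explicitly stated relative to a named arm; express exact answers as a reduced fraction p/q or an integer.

46/35

topology: planetary set — G1 22T / G2 24T / G3 70T, arm = carrier (Willis)
ring teeth: 22 + 2·24 = 70
22(ω_sun−ω_arm) = −70(ω_ring−ω_arm),  ω_sun = 0, ω_arm = 1
ω_ring = 1 − (22/70)(0−1) = 46/35
ω_out/ω_in = 46/35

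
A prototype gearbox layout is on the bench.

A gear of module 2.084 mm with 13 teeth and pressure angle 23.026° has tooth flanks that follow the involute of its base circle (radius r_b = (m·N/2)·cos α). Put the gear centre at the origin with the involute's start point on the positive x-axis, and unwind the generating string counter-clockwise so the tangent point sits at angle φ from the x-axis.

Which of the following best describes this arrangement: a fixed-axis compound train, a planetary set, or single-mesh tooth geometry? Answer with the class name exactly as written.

topology: single-mesh involute geometry — m = 2.084, N = 13
classification: single-mesh tooth geometry

single-mesh tooth geometry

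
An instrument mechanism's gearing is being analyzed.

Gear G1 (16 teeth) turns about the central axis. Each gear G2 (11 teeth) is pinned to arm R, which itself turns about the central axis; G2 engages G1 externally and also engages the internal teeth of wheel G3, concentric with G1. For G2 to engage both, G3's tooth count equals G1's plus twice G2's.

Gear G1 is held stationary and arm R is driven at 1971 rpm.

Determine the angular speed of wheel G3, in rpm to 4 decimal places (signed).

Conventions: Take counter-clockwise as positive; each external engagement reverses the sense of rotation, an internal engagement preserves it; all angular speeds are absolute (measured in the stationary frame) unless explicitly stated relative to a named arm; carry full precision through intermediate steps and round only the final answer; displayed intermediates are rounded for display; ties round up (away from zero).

+2800.8947 rpm

planetary set (16T centre, 11T on arm, 38T internal) — Willis relation
normalise by the input: solve with ω_arm = 1, then scale by 1971 rpm
ring teeth: 16 + 2·11 = 38
16(ω_sun−ω_arm) = −38(ω_ring−ω_arm),  ω_sun = 0, ω_arm = 1
ω_ring = 1 − (16/38)(0−1) = 27/19
scale: ω_ring = 27/19 × 1971 rpm = +2800.8947 rpm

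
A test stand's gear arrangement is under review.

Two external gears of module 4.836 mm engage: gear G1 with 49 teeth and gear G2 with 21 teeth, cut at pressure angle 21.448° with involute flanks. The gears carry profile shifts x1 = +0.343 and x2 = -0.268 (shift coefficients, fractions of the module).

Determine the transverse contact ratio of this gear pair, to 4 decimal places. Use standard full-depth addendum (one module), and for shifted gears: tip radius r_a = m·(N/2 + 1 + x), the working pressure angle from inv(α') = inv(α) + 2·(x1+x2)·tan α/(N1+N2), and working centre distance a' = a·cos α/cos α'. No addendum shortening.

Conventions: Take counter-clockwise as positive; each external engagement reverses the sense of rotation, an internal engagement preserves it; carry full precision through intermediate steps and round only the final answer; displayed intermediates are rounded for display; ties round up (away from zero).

1.6060

topology: single-mesh involute geometry — m = 4.836, 49T/21T pair
base radii: r_b1 = 110.277099, r_b2 = 47.261614
tip radii: r_a1 = 124.976748, r_a2 = 54.317952
inv(α') = inv(21.448°) + 2·(+0.343-0.268)·tan α/(49+21) = 0.01936609  ⇒  α' = 21.75563°
a' = a·cos α / cos α' = 169.2600·cos 21.448°/cos 21.75563° = 169.620233
action lengths: √(r_a1²−r_b1²) = 58.806028, √(r_a2²−r_b2²) = 26.772743
base pitch p_b = π·m·cos α = 14.140642
CR = (58.806028 + 26.772743 − 169.620233·sin 21.75563°)/14.140642 = 1.605956
contact ratio ≈ 1.6060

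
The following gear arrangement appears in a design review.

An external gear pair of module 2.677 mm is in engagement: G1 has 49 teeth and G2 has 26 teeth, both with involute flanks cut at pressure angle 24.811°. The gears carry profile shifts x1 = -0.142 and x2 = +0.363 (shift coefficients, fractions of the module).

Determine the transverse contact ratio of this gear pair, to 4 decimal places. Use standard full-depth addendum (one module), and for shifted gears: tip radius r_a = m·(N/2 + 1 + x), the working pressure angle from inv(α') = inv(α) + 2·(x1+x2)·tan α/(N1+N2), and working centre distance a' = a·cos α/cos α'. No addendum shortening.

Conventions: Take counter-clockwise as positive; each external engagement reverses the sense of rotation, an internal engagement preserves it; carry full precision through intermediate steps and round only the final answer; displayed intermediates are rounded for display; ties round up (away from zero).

1.4465

topology: single-mesh involute geometry — m = 2.677, 49T/26T pair
base radii: r_b1 = 59.532665, r_b2 = 31.588761
tip radii: r_a1 = 67.883366, r_a2 = 38.449751
inv(α') = inv(24.811°) + 2·(-0.142+0.363)·tan α/(49+26) = 0.03198870  ⇒  α' = 25.51815°
a' = a·cos α / cos α' = 100.3875·cos 24.811°/cos 25.51815° = 100.971290
action lengths: √(r_a1²−r_b1²) = 32.619215, √(r_a2²−r_b2²) = 21.921075
base pitch p_b = π·m·cos α = 7.633771
CR = (32.619215 + 21.921075 − 100.971290·sin 25.51815°)/7.633771 = 1.446489
contact ratio ≈ 1.4465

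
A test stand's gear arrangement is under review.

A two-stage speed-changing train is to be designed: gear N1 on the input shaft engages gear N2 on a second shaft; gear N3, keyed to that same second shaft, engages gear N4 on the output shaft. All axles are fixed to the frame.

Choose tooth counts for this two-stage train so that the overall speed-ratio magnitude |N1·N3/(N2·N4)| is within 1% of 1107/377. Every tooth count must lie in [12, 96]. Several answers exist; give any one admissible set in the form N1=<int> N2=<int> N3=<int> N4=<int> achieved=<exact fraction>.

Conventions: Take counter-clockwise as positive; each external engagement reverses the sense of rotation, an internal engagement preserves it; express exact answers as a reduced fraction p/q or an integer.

2-stage fixed-axis compound train for ratio 1107/377
target = 1107/377 in lowest terms: an exact hit needs N1·N3 = k·1107 and N2·N4 = k·377 for one integer k, every count in [12, 96]; additionally prefer no 1:1 stage (N1 ≠ N2, N3 ≠ N4)
k = 1: N1·N3 = 1107 = 27·41, N2·N4 = 377 = 13·29
achieved = 27·41/(13·29) = 1107/377; |achieved − target| = 0 ≤ 1107/37700 ✓

N1=27 N2=13 N3=41 N4=29 achieved=1107/377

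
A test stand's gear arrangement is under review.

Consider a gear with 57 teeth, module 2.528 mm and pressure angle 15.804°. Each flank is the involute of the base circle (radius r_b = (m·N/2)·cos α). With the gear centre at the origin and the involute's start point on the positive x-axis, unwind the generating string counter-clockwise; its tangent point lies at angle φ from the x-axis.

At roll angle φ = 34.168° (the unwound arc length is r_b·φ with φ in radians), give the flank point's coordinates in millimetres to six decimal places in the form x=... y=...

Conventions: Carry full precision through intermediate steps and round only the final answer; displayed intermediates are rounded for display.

single-mesh involute tooth geometry (57T wheel at module 2.528)
pitch radius r_p = m·N/2 = 2.528·57/2 = 72.048000
base radius r_b = r_p·cos α = 72.048000·cos 15.804° = 69.324512
roll angle φ = 34.168° = 0.59634410 rad
x = r_b·(cos φ + φ·sin φ) = 80.576848
y = r_b·(sin φ − φ·cos φ) = 4.728598

x=80.576848 y=4.728598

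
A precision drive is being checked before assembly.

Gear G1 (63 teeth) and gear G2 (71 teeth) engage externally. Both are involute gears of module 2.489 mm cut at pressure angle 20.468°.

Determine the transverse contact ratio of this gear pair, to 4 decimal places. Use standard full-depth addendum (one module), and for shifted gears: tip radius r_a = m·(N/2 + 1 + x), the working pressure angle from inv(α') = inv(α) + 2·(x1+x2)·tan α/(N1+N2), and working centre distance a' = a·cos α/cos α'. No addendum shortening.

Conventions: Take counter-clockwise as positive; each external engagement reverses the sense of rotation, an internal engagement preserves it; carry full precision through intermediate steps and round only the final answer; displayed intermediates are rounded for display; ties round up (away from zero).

1.7741

single-mesh involute tooth geometry (63T engaging 71T at module 2.489)
base radii: r_b1 = 73.453702, r_b2 = 82.781156
tip radii: r_a1 = 80.892500, r_a2 = 90.848500
no profile shift: α' = α, a' = a
action lengths: √(r_a1²−r_b1²) = 33.884366, √(r_a2²−r_b2²) = 37.426330
base pitch p_b = π·m·cos α = 7.325765
CR = (33.884366 + 37.426330 − 166.763000·sin 20.46800°)/7.325765 = 1.774055
contact ratio ≈ 1.7741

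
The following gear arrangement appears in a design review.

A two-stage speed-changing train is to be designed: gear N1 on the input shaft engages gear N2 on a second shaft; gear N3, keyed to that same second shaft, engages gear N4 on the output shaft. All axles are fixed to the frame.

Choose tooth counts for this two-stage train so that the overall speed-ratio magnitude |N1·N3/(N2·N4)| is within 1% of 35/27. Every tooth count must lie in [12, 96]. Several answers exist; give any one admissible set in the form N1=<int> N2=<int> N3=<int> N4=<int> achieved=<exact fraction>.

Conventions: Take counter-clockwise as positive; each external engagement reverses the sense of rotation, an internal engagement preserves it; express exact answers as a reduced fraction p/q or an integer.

class = fixed-axis compound train [2-stage, 35/27 wanted]
target = 35/27 in lowest terms: an exact hit needs N1·N3 = k·35 and N2·N4 = k·27 for one integer k, every count in [12, 96]; additionally prefer no 1:1 stage (N1 ≠ N2, N3 ≠ N4)
k = 1…7: no 1:1-free in-range split of k·35 and k·27 into factor pairs; take k = 8
k = 8: N1·N3 = 280 = 14·20, N2·N4 = 216 = 12·18
achieved = 14·20/(12·18) = 35/27; |achieved − target| = 0 ≤ 7/540 ✓

N1=14 N2=12 N3=20 N4=18 achieved=35/27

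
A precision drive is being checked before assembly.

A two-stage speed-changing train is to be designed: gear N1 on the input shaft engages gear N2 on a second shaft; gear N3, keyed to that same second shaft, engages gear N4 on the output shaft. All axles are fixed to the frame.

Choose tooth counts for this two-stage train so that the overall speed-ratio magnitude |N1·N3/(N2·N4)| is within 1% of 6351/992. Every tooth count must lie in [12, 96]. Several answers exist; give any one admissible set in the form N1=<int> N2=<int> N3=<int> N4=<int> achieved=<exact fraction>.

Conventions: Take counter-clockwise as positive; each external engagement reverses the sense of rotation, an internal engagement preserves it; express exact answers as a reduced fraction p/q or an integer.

class = fixed-axis compound train [2-stage, 6351/992 wanted]
target = 6351/992 in lowest terms: an exact hit needs N1·N3 = k·6351 and N2·N4 = k·992 for one integer k, every count in [12, 96]; additionally prefer no 1:1 stage (N1 ≠ N2, N3 ≠ N4)
k = 1: N1·N3 = 6351 = 73·87, N2·N4 = 992 = 16·62
achieved = 73·87/(16·62) = 6351/992; |achieved − target| = 0 ≤ 6351/99200 ✓

N1=73 N2=16 N3=87 N4=62 achieved=6351/992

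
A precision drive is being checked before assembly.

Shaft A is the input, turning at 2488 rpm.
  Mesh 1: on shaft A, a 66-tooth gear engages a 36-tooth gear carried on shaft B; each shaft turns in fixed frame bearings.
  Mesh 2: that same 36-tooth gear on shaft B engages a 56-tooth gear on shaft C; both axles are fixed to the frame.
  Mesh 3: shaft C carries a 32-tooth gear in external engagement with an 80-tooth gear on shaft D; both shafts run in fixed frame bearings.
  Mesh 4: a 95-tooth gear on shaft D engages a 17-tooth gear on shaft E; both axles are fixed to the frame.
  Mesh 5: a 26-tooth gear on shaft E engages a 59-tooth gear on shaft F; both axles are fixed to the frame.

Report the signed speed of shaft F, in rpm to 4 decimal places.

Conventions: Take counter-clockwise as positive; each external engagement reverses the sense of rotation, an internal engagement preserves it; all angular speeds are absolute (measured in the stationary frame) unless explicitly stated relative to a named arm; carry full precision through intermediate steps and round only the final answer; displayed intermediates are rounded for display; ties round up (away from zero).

5-mesh fixed-axis compound train (all bearings frame-fixed)
mesh 1 [66T→36T]: ω = 2488.0000×66/36 = 4561.3333 rpm, sense flips to −
mesh 2 [36T→56T]: ω = 4561.3333×36/56 = 2932.2857 rpm, sense flips to +
mesh 3 [32T→80T]: ω = 2932.2857×32/80 = 1172.9143 rpm, sense flips to −
mesh 4 [95T→17T]: ω = 1172.9143×95/17 = 6554.5210 rpm, sense flips to +
mesh 5 [26T→59T]: ω = 6554.5210×26/59 = 2888.4330 rpm, sense flips to −
signed output speed = -2888.4330 rpm

-2888.4330 rpm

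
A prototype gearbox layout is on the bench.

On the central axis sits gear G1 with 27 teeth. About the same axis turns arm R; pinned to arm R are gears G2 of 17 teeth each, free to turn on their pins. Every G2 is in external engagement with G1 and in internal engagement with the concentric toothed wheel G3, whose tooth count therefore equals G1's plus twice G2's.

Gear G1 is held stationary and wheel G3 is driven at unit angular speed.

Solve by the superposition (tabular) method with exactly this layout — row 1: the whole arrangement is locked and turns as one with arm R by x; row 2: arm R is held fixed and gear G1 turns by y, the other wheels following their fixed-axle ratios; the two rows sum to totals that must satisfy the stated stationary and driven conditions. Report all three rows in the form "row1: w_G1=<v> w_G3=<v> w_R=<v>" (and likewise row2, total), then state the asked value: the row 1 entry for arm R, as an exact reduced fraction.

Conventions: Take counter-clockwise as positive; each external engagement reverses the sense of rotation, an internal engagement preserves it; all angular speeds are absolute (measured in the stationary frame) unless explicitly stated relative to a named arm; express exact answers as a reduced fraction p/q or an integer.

row1: w_G1=61/88 w_G3=61/88 w_R=61/88
row2: w_G1=-61/88 w_G3=27/88 w_R=0
total: w_G1=0 w_G3=1 w_R=61/88
asked value: 61/88

topology: planetary set — G1 27T / G2 17T / G3 61T, arm = carrier (Willis)
superposition row 1 [locked train]: every member turns x
row 2: sun turns y, ring = −(27/61)·y, arm 0
boundary: total ω_sun = x + y = 0 and total ω_ring = x − (27/61)·y = 1  ⇒  y = -61/88, x = 61/88
row 2 ring = −(27/61)·(-61/88) = 27/88
totals (row 1 + row 2): sun 61/88 + (-61/88) = 0, ring 61/88 + 27/88 = 1, arm 61/88 + 0 = 61/88
asked cell (row1, arm) = 61/88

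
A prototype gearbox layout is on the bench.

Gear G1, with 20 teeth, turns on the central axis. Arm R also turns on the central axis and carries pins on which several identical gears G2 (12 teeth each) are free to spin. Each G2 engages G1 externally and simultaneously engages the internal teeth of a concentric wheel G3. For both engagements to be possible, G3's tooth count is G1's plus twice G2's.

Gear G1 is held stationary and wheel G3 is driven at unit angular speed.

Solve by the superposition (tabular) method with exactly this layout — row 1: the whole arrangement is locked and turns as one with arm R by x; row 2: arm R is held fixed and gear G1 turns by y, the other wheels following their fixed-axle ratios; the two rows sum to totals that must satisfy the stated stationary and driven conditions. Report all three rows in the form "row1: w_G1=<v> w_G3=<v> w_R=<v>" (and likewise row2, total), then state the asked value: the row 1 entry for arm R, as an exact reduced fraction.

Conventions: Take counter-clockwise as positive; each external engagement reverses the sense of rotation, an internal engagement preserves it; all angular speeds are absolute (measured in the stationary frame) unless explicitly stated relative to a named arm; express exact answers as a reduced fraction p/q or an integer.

class = planetary set [G3 = 20+2·12 = 44; Willis about the carrier]
row 1: whole set turns with the arm by x
row 2: sun turns y, ring = −(20/44)·y, arm 0
boundary: total ω_sun = x + y = 0 and total ω_ring = x − (20/44)·y = 1  ⇒  y = -11/16, x = 11/16
row 2 ring = −(20/44)·(-11/16) = 5/16
totals (row 1 + row 2): sun 11/16 + (-11/16) = 0, ring 11/16 + 5/16 = 1, arm 11/16 + 0 = 11/16
asked cell (row1, arm) = 11/16

row1: w_G1=11/16 w_G3=11/16 w_R=11/16
row2: w_G1=-11/16 w_G3=5/16 w_R=0
total: w_G1=0 w_G3=1 w_R=11/16
asked value: 11/16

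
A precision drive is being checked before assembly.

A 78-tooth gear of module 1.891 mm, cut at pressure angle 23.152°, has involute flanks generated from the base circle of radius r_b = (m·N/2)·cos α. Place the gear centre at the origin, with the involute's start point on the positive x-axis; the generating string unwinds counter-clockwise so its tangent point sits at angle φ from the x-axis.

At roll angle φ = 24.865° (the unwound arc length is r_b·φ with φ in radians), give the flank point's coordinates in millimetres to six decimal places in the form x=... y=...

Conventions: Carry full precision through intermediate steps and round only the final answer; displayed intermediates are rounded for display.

single-mesh involute tooth geometry (78T wheel at module 1.891)
pitch radius r_p = m·N/2 = 1.891·78/2 = 73.749000
base radius r_b = r_p·cos α = 73.749000·cos 23.152° = 67.809628
roll angle φ = 24.865° = 0.43397612 rad
x = r_b·(cos φ + φ·sin φ) = 73.897578
y = r_b·(sin φ − φ·cos φ) = 1.812868

x=73.897578 y=1.812868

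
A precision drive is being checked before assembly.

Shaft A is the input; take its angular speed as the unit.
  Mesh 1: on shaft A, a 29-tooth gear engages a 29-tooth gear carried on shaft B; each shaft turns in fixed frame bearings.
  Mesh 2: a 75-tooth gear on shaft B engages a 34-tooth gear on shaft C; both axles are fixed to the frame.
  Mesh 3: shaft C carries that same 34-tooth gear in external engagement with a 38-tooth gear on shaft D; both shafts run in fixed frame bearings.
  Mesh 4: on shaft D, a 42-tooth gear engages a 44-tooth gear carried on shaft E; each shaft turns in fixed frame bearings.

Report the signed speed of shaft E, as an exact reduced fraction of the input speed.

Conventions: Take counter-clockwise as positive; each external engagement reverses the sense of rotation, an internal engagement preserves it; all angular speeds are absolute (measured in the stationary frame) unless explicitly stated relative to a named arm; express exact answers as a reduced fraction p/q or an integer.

1575/836

4-mesh fixed-axis compound train (all bearings frame-fixed)
mesh 1 [29T→29T]: |ω|/ω_in = 1×29/29 = 1, sense flips to −
mesh 2 [75T→34T]: |ω|/ω_in = 1×75/34 = 75/34, sense flips to +
mesh 3 [34T→38T]: |ω|/ω_in = (75/34)×34/38 = 75/38, sense flips to −
mesh 4 [42T→44T]: |ω|/ω_in = (75/38)×42/44 = 1575/836, sense flips to +
signed output speed (× input speed) = 1575/836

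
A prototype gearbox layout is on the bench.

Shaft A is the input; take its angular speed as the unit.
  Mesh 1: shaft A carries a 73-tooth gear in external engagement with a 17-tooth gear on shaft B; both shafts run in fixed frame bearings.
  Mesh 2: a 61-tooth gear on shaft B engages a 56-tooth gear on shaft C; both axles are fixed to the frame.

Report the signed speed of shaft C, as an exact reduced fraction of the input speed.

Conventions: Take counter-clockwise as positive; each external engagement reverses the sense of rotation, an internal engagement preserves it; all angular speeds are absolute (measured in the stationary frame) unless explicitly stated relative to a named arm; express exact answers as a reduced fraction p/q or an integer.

2-mesh fixed-axis compound train (all bearings frame-fixed)
mesh 1 [73T→17T]: |ω|/ω_in = 1×73/17 = 73/17, sense flips to −
mesh 2 [61T→56T]: |ω|/ω_in = (73/17)×61/56 = 4453/952, sense flips to +
signed output speed (× input speed) = 4453/952

4453/952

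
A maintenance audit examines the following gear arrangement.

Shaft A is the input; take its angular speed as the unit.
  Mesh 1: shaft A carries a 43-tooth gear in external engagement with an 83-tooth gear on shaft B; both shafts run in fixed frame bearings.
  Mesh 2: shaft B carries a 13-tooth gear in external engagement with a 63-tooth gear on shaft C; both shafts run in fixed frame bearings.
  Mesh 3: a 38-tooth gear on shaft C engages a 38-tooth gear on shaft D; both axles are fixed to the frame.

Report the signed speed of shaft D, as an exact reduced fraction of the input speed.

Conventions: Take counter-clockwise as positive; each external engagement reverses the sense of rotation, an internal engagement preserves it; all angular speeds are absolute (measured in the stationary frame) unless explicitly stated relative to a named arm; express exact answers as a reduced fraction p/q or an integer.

3-mesh fixed-axis compound train (all bearings frame-fixed)
mesh 1 [43T→83T]: |ω|/ω_in = 1×43/83 = 43/83, sense flips to −
mesh 2 [13T→63T]: |ω|/ω_in = (43/83)×13/63 = 559/5229, sense flips to +
mesh 3 [38T→38T]: |ω|/ω_in = (559/5229)×38/38 = 559/5229, sense flips to −
signed output speed (× input speed) = -559/5229

-559/5229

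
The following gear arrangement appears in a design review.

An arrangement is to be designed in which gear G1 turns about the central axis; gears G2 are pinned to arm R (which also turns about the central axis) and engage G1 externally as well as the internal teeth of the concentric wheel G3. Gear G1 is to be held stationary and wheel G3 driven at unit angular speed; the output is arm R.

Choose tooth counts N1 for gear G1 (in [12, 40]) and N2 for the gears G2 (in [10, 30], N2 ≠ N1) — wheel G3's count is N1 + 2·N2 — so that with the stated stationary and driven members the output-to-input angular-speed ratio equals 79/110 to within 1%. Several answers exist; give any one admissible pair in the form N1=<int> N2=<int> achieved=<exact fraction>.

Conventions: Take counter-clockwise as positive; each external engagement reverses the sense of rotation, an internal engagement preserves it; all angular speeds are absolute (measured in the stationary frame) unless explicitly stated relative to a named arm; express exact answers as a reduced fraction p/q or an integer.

topology: planetary set — design target 79/110, arm = carrier (Willis)
Willis with ω_sun = 0: ω_arm/ω_ring = N3/(N1+N3); set equal to 79/110  ⇒  N3/N1 = (79/110)/(1 − 79/110) = 79/31
N3 = N1 + 2·N2  ⇒  N2/N1 = (N3/N1 − 1)/2 = (79/31 − 1)/2 = 24/31
smallest multiple with N1 ≥ 12 and N2 ≥ 10: k = 1  ⇒  N1 = 1·31 = 31, N2 = 1·24 = 24 (N1 ≤ 40, N2 ≤ 30, N2 ≠ N1 ✓), N3 = 31 + 2·24 = 79
check: N3/(N1+N3) with N1 = 31, N3 = 79 gives 79/110; |achieved − target| = 0 ≤ 79/11000 ✓

N1=31 N2=24 achieved=79/110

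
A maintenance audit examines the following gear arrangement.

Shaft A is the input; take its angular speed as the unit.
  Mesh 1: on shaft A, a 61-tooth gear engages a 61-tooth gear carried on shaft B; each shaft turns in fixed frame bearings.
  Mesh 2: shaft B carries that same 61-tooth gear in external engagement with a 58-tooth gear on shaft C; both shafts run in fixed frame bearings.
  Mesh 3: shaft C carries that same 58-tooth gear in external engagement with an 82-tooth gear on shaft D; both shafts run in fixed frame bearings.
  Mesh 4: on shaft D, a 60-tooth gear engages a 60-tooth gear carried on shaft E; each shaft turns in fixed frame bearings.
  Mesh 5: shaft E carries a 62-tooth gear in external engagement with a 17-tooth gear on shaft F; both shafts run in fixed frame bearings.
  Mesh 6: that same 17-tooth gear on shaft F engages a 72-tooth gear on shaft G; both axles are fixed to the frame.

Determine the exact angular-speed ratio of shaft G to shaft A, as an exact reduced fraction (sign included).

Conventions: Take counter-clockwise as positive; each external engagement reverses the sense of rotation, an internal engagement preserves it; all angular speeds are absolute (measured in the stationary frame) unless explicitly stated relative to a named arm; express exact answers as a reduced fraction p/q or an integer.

1891/2952

class = fixed-axis compound train [6 meshes; 6 ratios multiply, 6 sense flips]
mesh 1 [61T→61T]: running ratio 1, sense −
mesh 2 [61T→58T]: running ratio 61/58, sense +
mesh 3 [58T→82T]: running ratio 61/82, sense −
mesh 4 [60T→60T]: running ratio 61/82, sense +
mesh 5 [62T→17T]: running ratio 1891/697, sense −
mesh 6 [17T→72T]: running ratio 1891/2952, sense +
ω_out/ω_in = 1891/2952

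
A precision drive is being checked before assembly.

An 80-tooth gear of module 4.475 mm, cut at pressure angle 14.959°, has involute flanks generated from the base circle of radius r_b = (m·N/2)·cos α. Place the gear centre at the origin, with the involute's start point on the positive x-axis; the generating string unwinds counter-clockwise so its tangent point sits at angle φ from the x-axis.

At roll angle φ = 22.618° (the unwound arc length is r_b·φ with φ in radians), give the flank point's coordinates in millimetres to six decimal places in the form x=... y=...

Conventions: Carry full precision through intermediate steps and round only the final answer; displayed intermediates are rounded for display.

x=185.887924 y=3.491166

recognized (one wheel, involute flank): single-mesh tooth geometry, m = 4.475, N = 80
pitch radius r_p = m·N/2 = 4.475·80/2 = 179.000000
base radius r_b = r_p·cos α = 179.000000·cos 14.959° = 172.933831
roll angle φ = 22.618° = 0.39475857 rad
x = r_b·(cos φ + φ·sin φ) = 185.887924
y = r_b·(sin φ − φ·cos φ) = 3.491166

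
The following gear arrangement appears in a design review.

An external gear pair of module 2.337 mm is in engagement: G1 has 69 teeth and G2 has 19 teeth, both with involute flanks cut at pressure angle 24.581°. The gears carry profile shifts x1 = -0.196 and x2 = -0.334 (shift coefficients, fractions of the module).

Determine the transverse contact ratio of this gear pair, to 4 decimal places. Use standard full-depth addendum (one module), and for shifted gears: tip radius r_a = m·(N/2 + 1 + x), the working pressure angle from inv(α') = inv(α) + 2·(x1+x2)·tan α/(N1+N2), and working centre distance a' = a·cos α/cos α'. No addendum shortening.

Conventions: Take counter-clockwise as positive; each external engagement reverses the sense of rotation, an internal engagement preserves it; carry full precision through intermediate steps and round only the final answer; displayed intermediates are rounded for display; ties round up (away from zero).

class = single-mesh tooth geometry [involute pair 69T × 19T, m = 2.337]
base radii: r_b1 = 73.319651, r_b2 = 20.189469
tip radii: r_a1 = 82.505448, r_a2 = 23.757942
inv(α') = inv(24.581°) + 2·(-0.196-0.334)·tan α/(69+19) = 0.02290529  ⇒  α' = 22.95417°
a' = a·cos α / cos α' = 102.8280·cos 24.581°/cos 22.95417° = 101.550158
action lengths: √(r_a1²−r_b1²) = 37.833553, √(r_a2²−r_b2²) = 12.522985
base pitch p_b = π·m·cos α = 6.676536
CR = (37.833553 + 12.522985 − 101.550158·sin 22.95417°)/6.676536 = 1.610493
contact ratio ≈ 1.6105

1.6105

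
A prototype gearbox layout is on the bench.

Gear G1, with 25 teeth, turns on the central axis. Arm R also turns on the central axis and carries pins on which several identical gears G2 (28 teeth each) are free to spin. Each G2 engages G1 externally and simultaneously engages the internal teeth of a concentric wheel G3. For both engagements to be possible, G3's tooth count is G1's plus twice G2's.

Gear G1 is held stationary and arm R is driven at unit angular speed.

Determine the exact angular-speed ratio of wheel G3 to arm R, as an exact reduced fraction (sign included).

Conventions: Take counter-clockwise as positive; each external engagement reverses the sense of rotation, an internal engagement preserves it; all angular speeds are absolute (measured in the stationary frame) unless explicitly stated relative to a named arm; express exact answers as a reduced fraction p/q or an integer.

106/81

planetary set (25T centre, 28T on arm, 81T internal) — Willis relation
ring teeth: 25 + 2·28 = 81
25(ω_sun−ω_arm) = −81(ω_ring−ω_arm),  ω_sun = 0, ω_arm = 1
ω_ring = 1 − (25/81)(0−1) = 106/81
ω_out/ω_in = 106/81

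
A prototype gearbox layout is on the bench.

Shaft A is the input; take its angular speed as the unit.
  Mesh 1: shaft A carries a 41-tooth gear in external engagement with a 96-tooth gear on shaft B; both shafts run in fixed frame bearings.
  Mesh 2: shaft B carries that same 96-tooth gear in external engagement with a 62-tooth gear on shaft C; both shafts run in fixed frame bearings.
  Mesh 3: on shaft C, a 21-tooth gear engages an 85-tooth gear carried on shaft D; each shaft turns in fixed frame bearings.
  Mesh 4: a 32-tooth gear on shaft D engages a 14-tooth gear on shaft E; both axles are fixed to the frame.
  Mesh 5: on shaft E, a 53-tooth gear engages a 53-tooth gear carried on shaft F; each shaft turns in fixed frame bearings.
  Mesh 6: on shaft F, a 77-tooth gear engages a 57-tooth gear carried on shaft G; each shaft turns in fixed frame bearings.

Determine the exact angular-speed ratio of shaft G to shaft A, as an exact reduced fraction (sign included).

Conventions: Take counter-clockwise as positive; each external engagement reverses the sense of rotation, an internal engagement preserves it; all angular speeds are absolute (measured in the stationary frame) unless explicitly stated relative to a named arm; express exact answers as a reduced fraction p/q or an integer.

25256/50065

class = fixed-axis compound train [6 meshes; 6 ratios multiply, 6 sense flips]
mesh 1 [41T→96T]: running ratio 41/96, sense −
mesh 2 [96T→62T]: running ratio 41/62, sense +
mesh 3 [21T→85T]: running ratio 861/5270, sense −
mesh 4 [32T→14T]: running ratio 984/2635, sense +
mesh 5 [53T→53T]: running ratio 984/2635, sense −
mesh 6 [77T→57T]: running ratio 25256/50065, sense +
ω_out/ω_in = 25256/50065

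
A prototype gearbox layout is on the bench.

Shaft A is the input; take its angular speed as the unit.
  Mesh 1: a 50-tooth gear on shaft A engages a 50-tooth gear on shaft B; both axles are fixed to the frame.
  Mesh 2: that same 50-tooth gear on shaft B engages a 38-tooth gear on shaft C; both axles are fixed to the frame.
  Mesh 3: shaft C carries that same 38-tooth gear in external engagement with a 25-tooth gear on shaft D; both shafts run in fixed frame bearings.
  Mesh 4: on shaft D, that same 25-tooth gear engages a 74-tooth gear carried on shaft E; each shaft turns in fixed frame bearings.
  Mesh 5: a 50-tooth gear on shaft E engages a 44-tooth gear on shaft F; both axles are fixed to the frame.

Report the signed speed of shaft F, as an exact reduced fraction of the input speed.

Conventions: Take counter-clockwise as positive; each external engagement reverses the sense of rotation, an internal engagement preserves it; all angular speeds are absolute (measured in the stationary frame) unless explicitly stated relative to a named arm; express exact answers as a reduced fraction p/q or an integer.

5-mesh fixed-axis compound train (all bearings frame-fixed)
mesh 1 [50T→50T]: |ω|/ω_in = 1×50/50 = 1, sense flips to −
mesh 2 [50T→38T]: |ω|/ω_in = 1×50/38 = 25/19, sense flips to +
mesh 3 [38T→25T]: |ω|/ω_in = (25/19)×38/25 = 2, sense flips to −
mesh 4 [25T→74T]: |ω|/ω_in = 2×25/74 = 25/37, sense flips to +
mesh 5 [50T→44T]: |ω|/ω_in = (25/37)×50/44 = 625/814, sense flips to −
signed output speed (× input speed) = -625/814

-625/814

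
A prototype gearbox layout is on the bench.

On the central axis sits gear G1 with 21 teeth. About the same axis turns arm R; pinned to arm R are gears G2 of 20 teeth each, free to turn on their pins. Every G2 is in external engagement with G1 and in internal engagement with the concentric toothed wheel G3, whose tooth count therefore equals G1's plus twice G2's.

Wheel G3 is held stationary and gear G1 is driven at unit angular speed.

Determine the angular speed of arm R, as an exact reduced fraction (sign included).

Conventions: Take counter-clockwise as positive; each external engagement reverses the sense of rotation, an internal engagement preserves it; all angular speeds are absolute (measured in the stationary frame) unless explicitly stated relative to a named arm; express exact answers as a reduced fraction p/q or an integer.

21/82

recognized (axles ride arm R): planetary set, 21/20/61 teeth
ring teeth: 21 + 2·20 = 61
21(ω_sun−ω_arm) = −61(ω_ring−ω_arm),  ω_ring = 0, ω_sun = 1
21(1−ω_arm) = −61(0−ω_arm)  ⇒  82·ω_arm = 21  ⇒  ω_arm = 21/82
exact speed ratio = 21/82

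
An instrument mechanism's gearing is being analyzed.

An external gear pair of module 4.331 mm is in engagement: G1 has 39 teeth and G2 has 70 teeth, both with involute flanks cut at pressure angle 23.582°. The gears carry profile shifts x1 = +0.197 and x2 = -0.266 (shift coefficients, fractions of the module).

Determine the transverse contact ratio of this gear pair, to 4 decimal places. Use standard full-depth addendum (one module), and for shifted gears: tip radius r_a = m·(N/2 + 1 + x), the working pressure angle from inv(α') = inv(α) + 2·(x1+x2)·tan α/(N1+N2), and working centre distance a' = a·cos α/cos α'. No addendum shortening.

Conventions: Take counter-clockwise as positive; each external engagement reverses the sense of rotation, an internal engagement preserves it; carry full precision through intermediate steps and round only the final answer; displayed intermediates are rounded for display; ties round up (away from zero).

recognized (one external pair, fixed centres): single-mesh tooth geometry, m = 4.331, N1 = 39, N2 = 70
base radii: r_b1 = 77.401574, r_b2 = 138.925903
tip radii: r_a1 = 89.638707, r_a2 = 154.763954
inv(α') = inv(23.582°) + 2·(+0.197-0.266)·tan α/(39+70) = 0.02437899  ⇒  α' = 23.41449°
a' = a·cos α / cos α' = 236.0395·cos 23.582°/cos 23.41449° = 235.739658
action lengths: √(r_a1²−r_b1²) = 45.211659, √(r_a2²−r_b2²) = 68.201723
base pitch p_b = π·m·cos α = 12.469960
CR = (45.211659 + 68.201723 − 235.739658·sin 23.41449°)/12.469960 = 1.582616
contact ratio ≈ 1.5826

1.5826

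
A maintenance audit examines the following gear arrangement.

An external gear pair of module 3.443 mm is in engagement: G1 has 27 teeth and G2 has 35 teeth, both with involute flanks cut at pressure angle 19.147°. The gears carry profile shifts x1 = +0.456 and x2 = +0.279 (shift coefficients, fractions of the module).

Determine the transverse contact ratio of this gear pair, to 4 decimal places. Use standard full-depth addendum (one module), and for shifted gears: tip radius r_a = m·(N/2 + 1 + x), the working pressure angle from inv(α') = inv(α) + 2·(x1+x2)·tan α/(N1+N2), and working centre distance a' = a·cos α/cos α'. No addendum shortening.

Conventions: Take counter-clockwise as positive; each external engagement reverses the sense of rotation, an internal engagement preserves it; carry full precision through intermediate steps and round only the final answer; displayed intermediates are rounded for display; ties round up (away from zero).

single-mesh involute tooth geometry (27T engaging 35T at module 3.443)
base radii: r_b1 = 43.909207, r_b2 = 56.919342
tip radii: r_a1 = 51.493508, r_a2 = 64.656097
inv(α') = inv(19.147°) + 2·(+0.456+0.279)·tan α/(27+35) = 0.02125378  ⇒  α' = 22.41257°
a' = a·cos α / cos α' = 106.7330·cos 19.147°/cos 22.41257° = 109.067221
action lengths: √(r_a1²−r_b1²) = 26.899125, √(r_a2²−r_b2²) = 30.669192
base pitch p_b = π·m·cos α = 10.218136
CR = (26.899125 + 30.669192 − 109.067221·sin 22.41257°)/10.218136 = 1.564269
contact ratio ≈ 1.5643

1.5643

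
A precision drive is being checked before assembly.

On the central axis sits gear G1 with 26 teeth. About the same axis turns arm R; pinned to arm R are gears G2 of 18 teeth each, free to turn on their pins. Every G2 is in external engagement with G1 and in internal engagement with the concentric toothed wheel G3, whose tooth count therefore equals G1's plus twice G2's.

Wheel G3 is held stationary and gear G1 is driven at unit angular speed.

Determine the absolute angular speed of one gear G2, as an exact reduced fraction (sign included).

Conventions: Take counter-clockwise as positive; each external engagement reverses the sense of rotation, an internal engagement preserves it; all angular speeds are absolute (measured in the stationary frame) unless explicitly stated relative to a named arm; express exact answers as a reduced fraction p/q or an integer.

-13/18

class = planetary set [G3 = 26+2·18 = 62; Willis about the carrier]
ring teeth: 26 + 2·18 = 62
26(ω_sun−ω_arm) = −62(ω_ring−ω_arm),  ω_ring = 0, ω_sun = 1
26(1−ω_arm) = −62(0−ω_arm)  ⇒  88·ω_arm = 26  ⇒  ω_arm = 13/44
sun–planet mesh: 26·(1−13/44) = −18·(ω_p−ω_arm)  ⇒  ω_p−ω_arm = -403/396
ω_p = 13/44 − 403/396 = -13/18
exact speed ratio = -13/18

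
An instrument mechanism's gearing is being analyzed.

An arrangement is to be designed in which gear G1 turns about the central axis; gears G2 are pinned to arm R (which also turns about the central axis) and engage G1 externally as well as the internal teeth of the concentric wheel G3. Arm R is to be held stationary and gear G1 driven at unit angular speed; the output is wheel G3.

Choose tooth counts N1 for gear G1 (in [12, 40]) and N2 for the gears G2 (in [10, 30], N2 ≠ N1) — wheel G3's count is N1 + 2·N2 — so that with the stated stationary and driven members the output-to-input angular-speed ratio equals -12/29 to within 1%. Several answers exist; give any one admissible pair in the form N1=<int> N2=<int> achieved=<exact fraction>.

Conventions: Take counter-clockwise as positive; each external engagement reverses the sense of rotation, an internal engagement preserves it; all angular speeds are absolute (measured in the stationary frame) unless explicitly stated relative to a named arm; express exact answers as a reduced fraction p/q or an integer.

N1=24 N2=17 achieved=-12/29

topology: planetary set — design target -12/29, arm = carrier (Willis)
Willis with ω_arm = 0: ω_ring/ω_sun = −N1/N3; set equal to -12/29  ⇒  N3/N1 = −1/(-12/29) = 29/12
N3 = N1 + 2·N2  ⇒  N2/N1 = (N3/N1 − 1)/2 = (29/12 − 1)/2 = 17/24
smallest multiple with N1 ≥ 12 and N2 ≥ 10: k = 1  ⇒  N1 = 1·24 = 24, N2 = 1·17 = 17 (N1 ≤ 40, N2 ≤ 30, N2 ≠ N1 ✓), N3 = 24 + 2·17 = 58
check: −N1/N3 with N1 = 24, N3 = 58 gives -12/29; |achieved − target| = 0 ≤ 3/725 ✓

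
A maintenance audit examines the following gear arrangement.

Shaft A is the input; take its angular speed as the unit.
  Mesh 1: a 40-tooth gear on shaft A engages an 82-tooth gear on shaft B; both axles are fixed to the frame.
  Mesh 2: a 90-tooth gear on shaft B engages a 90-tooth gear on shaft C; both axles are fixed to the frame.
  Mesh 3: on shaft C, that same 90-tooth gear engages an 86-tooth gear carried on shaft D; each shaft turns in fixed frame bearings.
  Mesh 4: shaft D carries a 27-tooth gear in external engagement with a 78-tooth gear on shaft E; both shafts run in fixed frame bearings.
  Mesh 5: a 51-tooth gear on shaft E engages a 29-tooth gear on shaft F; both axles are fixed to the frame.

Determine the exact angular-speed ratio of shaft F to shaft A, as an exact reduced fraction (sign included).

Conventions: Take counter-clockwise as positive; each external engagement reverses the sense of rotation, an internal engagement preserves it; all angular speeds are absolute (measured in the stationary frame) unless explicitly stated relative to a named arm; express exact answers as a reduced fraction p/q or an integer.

-206550/664651

class = fixed-axis compound train [5 meshes; 5 ratios multiply, 5 sense flips]
mesh 1 [40T→82T]: running ratio 20/41, sense −
mesh 2 [90T→90T]: running ratio 20/41, sense +
mesh 3 [90T→86T]: running ratio 900/1763, sense −
mesh 4 [27T→78T]: running ratio 4050/22919, sense +
mesh 5 [51T→29T]: running ratio 206550/664651, sense −
ω_out/ω_in = -206550/664651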